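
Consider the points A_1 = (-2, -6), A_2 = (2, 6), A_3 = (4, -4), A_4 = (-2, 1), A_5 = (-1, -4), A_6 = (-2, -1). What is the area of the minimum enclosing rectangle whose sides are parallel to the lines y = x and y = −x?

In coordinates u = x + y, v = x − y the rectangle is axis-aligned; the map (x,y)→(u,v) scales areas by 2.
u-values: -8, 8, 0, -1, -5, -3; range = 8 − (-8) = 16.
v-values: 4, -4, 8, -3, 3, -1; range = 8 − (-4) = 12.
Area = (16 × 12) / 2 = 96.

96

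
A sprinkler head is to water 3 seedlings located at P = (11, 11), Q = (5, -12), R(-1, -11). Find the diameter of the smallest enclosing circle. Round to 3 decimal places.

Side lengths²: PQ² = 565, PR² = 628, QR² = 37.
Since PR² = 628 ≥ 565 + 37 = 602, the angle opposite PR is not acute, so the smallest enclosing circle has PR as diameter.
Centre = midpoint of PR = (5, 0), r² = 628/4 = 157.
Diameter = 2r = 2√157 ≈ 25.060.

25.060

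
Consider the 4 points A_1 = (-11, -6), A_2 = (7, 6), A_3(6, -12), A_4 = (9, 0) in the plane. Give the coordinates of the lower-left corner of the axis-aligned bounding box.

(-11, -12)

x-range [-11, 9], y-range [-12, 6].
The lower-left corner is (-11, -12).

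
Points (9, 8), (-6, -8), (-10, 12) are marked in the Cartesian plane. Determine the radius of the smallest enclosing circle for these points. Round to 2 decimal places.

Call the three points A, B, C in the order given.
Side lengths²: AB² = 481, AC² = 377, BC² = 416.
Since AB² = 481 < 416 + 377 = 793, the triangle is acute, so the smallest enclosing circle is the circumcircle.
Circumcentre = (-27/14, 45/14), r² = 13949/98.
r = √(13949/98) ≈ 11.93.

11.93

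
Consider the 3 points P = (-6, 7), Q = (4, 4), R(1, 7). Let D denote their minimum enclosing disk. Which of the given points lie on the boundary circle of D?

P, Q

Side lengths²: PQ² = 109, PR² = 49, QR² = 18.
Since PQ² = 109 ≥ 49 + 18 = 67, the angle opposite PQ is not acute, so the smallest enclosing circle has PQ as diameter.
Centre = midpoint of PQ = (-1, 5.5), r² = 109/4 = 27.25.
The points at distance exactly r from the centre are P, Q — 2 points.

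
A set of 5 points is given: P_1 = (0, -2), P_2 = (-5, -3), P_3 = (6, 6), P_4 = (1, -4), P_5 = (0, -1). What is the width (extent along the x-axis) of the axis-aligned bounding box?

11

max x = 6, min x = -5, so width = 11.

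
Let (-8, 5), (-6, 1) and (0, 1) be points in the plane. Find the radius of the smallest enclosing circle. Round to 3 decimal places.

4.472

Call the three points A, B, C in the order given.
Side lengths²: AB² = 20, AC² = 80, BC² = 36.
Since AC² = 80 ≥ 36 + 20 = 56, the angle opposite AC is not acute, so the smallest enclosing circle has AC as diameter.
Centre = midpoint of AC = (-4, 3), r² = 80/4 = 20.
r = √20 ≈ 4.472.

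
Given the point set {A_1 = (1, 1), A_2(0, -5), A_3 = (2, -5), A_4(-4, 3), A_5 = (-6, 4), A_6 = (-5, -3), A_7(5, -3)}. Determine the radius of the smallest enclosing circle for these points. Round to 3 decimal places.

The farthest pair is A_5–A_7 with squared distance 170. The circle on this segment as diameter has centre (-0.5, 0.5) and r² = 170/4 = 42.5.
Check A_1: distance² to centre = 2.5 ≤ 42.5, so it lies inside.
All remaining points lie in this disk, and no smaller disk contains both endpoints, so this is the minimum enclosing circle.
r = √(42.5) ≈ 6.519.

6.519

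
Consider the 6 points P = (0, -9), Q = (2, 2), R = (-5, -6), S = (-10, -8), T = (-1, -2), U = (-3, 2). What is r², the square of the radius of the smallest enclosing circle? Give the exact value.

The minimum enclosing circle of a finite set is fixed by two of the points (as a diameter) or three (as a circumcircle).
The farthest pair is Q–S with squared distance 244. The circle on this segment as diameter has centre (-4, -3) and r² = 244/4 = 61.
Check P: distance² to centre = 52 ≤ 61, so it lies inside.
All remaining points lie in this disk, and no smaller disk contains both endpoints, so this is the minimum enclosing circle.

61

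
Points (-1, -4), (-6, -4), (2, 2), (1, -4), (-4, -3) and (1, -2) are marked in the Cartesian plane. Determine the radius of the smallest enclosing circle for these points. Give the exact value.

The minimum enclosing circle of a finite set is fixed by two of the points (as a diameter) or three (as a circumcircle).
The farthest pair is (-6, -4)–(2, 2) with squared distance 100. The circle on this segment as diameter has centre (-2, -1) and r² = 100/4 = 25.
Check (-1, -4): distance² to centre = 10 ≤ 25, so it lies inside.
All remaining points lie in this disk, and no smaller disk contains both endpoints, so this is the minimum enclosing circle.
r = √25 = 5.

5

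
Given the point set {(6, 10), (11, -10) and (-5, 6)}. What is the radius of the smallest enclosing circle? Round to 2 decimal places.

Call the three points A, B, C in the order given.
Side lengths²: AB² = 425, AC² = 137, BC² = 512.
Since BC² = 512 < 425 + 137 = 562, the triangle is acute, so the smallest enclosing circle is the circumcircle.
Circumcentre = (23/6, -7/6), r² = 2329/18.
r = √(2329/18) ≈ 11.37.

11.37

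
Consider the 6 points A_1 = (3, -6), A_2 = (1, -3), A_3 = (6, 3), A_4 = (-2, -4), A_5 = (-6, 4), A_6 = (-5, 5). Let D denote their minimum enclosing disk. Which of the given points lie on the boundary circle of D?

A_1, A_3, A_5

The minimum enclosing circle of a finite set is fixed by two of the points (as a diameter) or three (as a circumcircle).
The minimum enclosing circle is determined by three boundary points: A_1, A_3, A_5.
Their circumcentre is (-21/74, 7/74) with r² = 131225/2738.
The farthest remaining point A_6 is at distance² 126785/2738 ≤ 131225/2738.
The points at distance exactly r from the centre are A_1, A_3, A_5 — 3 points.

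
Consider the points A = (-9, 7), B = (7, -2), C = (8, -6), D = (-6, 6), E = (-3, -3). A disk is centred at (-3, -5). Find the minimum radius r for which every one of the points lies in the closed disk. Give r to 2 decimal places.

13.42

The required radius is the distance from (-3, -5) to the farthest point.
Squared distances: 180, 109, 122, 130, 4.
Maximum is 180, attained at A.
r = √180 ≈ 13.42.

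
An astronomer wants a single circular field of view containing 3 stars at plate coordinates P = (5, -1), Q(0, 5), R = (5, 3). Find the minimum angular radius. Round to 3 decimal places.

Side lengths²: PQ² = 61, PR² = 16, QR² = 29.
Since PQ² = 61 ≥ 29 + 16 = 45, the angle opposite PQ is not acute, so the smallest enclosing circle has PQ as diameter.
Centre = midpoint of PQ = (2.5, 2), r² = 61/4 = 15.25.
r = √(15.25) ≈ 3.905.

3.905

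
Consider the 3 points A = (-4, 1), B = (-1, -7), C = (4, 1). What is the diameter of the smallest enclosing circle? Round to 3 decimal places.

10.075

Side lengths²: AB² = 73, AC² = 64, BC² = 89.
Since BC² = 89 < 73 + 64 = 137, the triangle is acute, so the smallest enclosing circle is the circumcircle.
Circumcentre = (0, -2.0625), r² = 25.37890625.
Diameter = 2r = 2√(25.37890625) ≈ 10.075.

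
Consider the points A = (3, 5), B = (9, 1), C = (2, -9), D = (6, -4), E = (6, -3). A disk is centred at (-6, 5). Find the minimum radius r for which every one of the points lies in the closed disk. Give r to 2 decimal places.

16.12

The required radius is the distance from (-6, 5) to the farthest point.
Squared distances: 81, 241, 260, 225, 208.
Maximum is 260, attained at C.
r = √260 ≈ 16.12.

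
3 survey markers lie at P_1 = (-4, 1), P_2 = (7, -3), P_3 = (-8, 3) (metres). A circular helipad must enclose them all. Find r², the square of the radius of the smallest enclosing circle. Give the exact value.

65.25

Side lengths²: P_1P_2² = 137, P_1P_3² = 20, P_2P_3² = 261.
Since P_2P_3² = 261 ≥ 137 + 20 = 157, the angle opposite P_2P_3 is not acute, so the smallest enclosing circle has P_2P_3 as diameter.
Centre = midpoint of P_2P_3 = (-0.5, 0), r² = 261/4 = 65.25.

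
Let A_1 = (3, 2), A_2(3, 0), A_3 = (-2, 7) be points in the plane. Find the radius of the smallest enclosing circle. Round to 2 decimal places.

Side lengths²: A_1A_2² = 4, A_1A_3² = 50, A_2A_3² = 74.
Since A_2A_3² = 74 ≥ 50 + 4 = 54, the angle opposite A_2A_3 is not acute, so the smallest enclosing circle has A_2A_3 as diameter.
Centre = midpoint of A_2A_3 = (0.5, 3.5), r² = 74/4 = 18.5.
r = √(18.5) ≈ 4.30.

4.30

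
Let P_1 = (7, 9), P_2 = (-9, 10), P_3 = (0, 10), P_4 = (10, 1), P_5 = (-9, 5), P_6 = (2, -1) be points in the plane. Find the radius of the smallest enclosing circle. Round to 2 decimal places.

10.51

By Welzl's lemma the MEC is supported by two points (diametrically opposite) or three points (on a circumcircle).
The farthest pair is P_2–P_4 with squared distance 442. The circle on this segment as diameter has centre (0.5, 5.5) and r² = 442/4 = 110.5.
Check P_1: distance² to centre = 54.5 ≤ 110.5, so it lies inside.
All remaining points lie in this disk, and no smaller disk contains both endpoints, so this is the minimum enclosing circle.
r = √(110.5) ≈ 10.51.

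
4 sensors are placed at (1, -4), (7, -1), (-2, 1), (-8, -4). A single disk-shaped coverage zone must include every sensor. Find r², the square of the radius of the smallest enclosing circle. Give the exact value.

By Welzl's lemma the MEC is supported by two points (diametrically opposite) or three points (on a circumcircle).
The farthest pair is (7, -1)–(-8, -4) with squared distance 234. The circle on this segment as diameter has centre (-0.5, -2.5) and r² = 234/4 = 58.5.
Check (1, -4): distance² to centre = 4.5 ≤ 58.5, so it lies inside.
All remaining points lie in this disk, and no smaller disk contains both endpoints, so this is the minimum enclosing circle.

58.5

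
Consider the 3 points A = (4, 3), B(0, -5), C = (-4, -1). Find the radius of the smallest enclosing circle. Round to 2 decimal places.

Side lengths²: AB² = 80, AC² = 80, BC² = 32.
Since AC² = 80 < 80 + 32 = 112, the triangle is acute, so the smallest enclosing circle is the circumcircle.
Circumcentre = (2/3, -1/3), r² = 200/9.
r = √(200/9) ≈ 4.71.

4.71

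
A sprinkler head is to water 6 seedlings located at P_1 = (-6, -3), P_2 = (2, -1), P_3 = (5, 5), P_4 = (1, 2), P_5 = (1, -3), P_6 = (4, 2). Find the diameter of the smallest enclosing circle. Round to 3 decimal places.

The farthest pair is P_1–P_3 with squared distance 185. The circle on this segment as diameter has centre (-0.5, 1) and r² = 185/4 = 46.25.
Check P_2: distance² to centre = 10.25 ≤ 46.25, so it lies inside.
All remaining points lie in this disk, and no smaller disk contains both endpoints, so this is the minimum enclosing circle.
Diameter = 2r = 2√(46.25) ≈ 13.601.

13.601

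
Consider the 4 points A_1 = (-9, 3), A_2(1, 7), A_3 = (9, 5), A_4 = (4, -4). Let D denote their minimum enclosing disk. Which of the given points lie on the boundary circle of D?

The minimum enclosing circle of a finite set is fixed by two of the points (as a diameter) or three (as a circumcircle).
The farthest pair is A_1–A_3 with squared distance 328. The circle on this segment as diameter has centre (0, 4) and r² = 328/4 = 82.
Check A_2: distance² to centre = 10 ≤ 82, so it lies inside.
All remaining points lie in this disk, and no smaller disk contains both endpoints, so this is the minimum enclosing circle.
The points at distance exactly r from the centre are A_1, A_3 — 2 points.

A_1, A_3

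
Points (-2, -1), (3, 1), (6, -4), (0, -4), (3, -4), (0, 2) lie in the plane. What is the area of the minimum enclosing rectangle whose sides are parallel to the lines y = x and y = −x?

In coordinates u = x + y, v = x − y the rectangle is axis-aligned; the map (x,y)→(u,v) scales areas by 2.
u-values: -3, 4, 2, -4, -1, 2; range = 4 − (-4) = 8.
v-values: -1, 2, 10, 4, 7, -2; range = 10 − (-2) = 12.
Area = (8 × 12) / 2 = 48.

48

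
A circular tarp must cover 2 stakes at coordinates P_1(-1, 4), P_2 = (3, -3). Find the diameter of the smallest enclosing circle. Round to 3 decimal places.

8.062

The smallest circle enclosing two points has them as diameter endpoints.
Centre = midpoint = (1, 0.5); r² = |P_1P_2|²/4 = 65/4 = 16.25.
Diameter = 2r = 2√(16.25) ≈ 8.062.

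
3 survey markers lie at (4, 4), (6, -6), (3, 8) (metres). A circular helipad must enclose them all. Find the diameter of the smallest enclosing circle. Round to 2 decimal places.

14.32

Call the three points A, B, C in the order given.
Side lengths²: AB² = 104, AC² = 17, BC² = 205.
Since BC² = 205 ≥ 104 + 17 = 121, the angle opposite BC is not acute, so the smallest enclosing circle has BC as diameter.
Centre = midpoint of BC = (4.5, 1), r² = 205/4 = 51.25.
Diameter = 2r = 2√(51.25) ≈ 14.32.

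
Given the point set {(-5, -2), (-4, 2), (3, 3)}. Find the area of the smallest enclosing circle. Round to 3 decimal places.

69.900

Call the three points A, B, C in the order given.
Side lengths²: AB² = 17, AC² = 89, BC² = 50.
Since AC² = 89 ≥ 50 + 17 = 67, the angle opposite AC is not acute, so the smallest enclosing circle has AC as diameter.
Centre = midpoint of AC = (-1, 0.5), r² = 89/4 = 22.25.
Area = π·r² = π·22.25 ≈ 69.900.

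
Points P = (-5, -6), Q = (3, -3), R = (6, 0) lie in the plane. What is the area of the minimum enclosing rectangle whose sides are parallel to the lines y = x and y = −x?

In coordinates u = x + y, v = x − y the rectangle is axis-aligned; the map (x,y)→(u,v) scales areas by 2.
u-values: -11, 0, 6; range = 6 − (-11) = 17.
v-values: 1, 6, 6; range = 6 − 1 = 5.
Area = (17 × 5) / 2 = 42.5.

42.5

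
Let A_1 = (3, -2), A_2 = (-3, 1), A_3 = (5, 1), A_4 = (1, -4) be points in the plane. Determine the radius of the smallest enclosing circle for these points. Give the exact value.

The minimum enclosing circle is determined by three boundary points: A_2, A_3, A_4.
Their circumcentre is (1, 0.1) with r² = 16.81.
The farthest remaining point A_1 is at distance² 8.41 ≤ 16.81.
r = √(16.81) = 4.1.

4.1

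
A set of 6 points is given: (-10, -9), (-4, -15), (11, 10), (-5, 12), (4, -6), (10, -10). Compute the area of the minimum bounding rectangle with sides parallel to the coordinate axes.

567

x ranges over [-10, 11], width 21.
y ranges over [-15, 12], height 27.
Area = 21 × 27 = 567.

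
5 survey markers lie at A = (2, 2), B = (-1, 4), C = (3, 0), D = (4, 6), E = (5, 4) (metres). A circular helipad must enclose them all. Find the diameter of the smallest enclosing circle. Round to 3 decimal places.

By Welzl's lemma the MEC is supported by two points (diametrically opposite) or three points (on a circumcircle).
The minimum enclosing circle is determined by three boundary points: B, C, D.
Their circumcentre is (31/14, 45/14) with r² = 1073/98.
The farthest remaining point E is at distance² 821/98 ≤ 1073/98.
Diameter = 2r = 2√(1073/98) ≈ 6.618.

6.618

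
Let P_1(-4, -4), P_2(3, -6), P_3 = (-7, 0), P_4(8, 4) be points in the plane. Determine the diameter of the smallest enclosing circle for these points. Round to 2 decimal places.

The minimum enclosing circle is determined by three boundary points: P_2, P_3, P_4.
Their circumcentre is (17/26, 37/26) with r² = 20485/338.
The farthest remaining point P_1 is at distance² 17261/338 ≤ 20485/338.
Diameter = 2r = 2√(20485/338) ≈ 15.57.

15.57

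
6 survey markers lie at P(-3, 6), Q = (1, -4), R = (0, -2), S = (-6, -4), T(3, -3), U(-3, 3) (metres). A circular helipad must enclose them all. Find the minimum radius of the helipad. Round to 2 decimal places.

5.88

The minimum enclosing circle of a finite set is fixed by two of the points (as a diameter) or three (as a circumcircle).
The minimum enclosing circle is determined by three boundary points: P, S, T.
Their circumcentre is (-111/58, 13/58) with r² = 58097/1682.
The farthest remaining point Q is at distance² 44293/1682 ≤ 58097/1682.
r = √(58097/1682) ≈ 5.88.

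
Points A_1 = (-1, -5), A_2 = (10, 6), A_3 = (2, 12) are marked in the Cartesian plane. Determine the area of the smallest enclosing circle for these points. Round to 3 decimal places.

Side lengths²: A_1A_2² = 242, A_1A_3² = 298, A_2A_3² = 100.
Since A_1A_3² = 298 < 242 + 100 = 342, the triangle is acute, so the smallest enclosing circle is the circumcircle.
Circumcentre = (12/7, 23/7), r² = 3725/49.
Area = π·r² = π·3725/49 ≈ 238.825.

238.825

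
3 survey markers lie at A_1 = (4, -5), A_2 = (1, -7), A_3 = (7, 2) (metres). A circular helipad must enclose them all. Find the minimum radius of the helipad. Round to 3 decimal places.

Side lengths²: A_1A_2² = 13, A_1A_3² = 58, A_2A_3² = 117.
Since A_2A_3² = 117 ≥ 58 + 13 = 71, the angle opposite A_2A_3 is not acute, so the smallest enclosing circle has A_2A_3 as diameter.
Centre = midpoint of A_2A_3 = (4, -2.5), r² = 117/4 = 29.25.
r = √(29.25) ≈ 5.408.

5.408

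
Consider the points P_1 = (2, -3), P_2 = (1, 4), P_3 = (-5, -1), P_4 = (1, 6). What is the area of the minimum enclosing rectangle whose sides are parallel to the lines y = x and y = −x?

In coordinates u = x + y, v = x − y the rectangle is axis-aligned; the map (x,y)→(u,v) scales areas by 2.
u-values: -1, 5, -6, 7; range = 7 − (-6) = 13.
v-values: 5, -3, -4, -5; range = 5 − (-5) = 10.
Area = (13 × 10) / 2 = 65.

65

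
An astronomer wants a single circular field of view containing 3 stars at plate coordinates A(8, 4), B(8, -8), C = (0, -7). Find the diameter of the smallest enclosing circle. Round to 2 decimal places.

13.71

Side lengths²: AB² = 144, AC² = 185, BC² = 65.
Since AC² = 185 < 144 + 65 = 209, the triangle is acute, so the smallest enclosing circle is the circumcircle.
Circumcentre = (4.6875, -2), r² = 46.97265625.
Diameter = 2r = 2√(46.97265625) ≈ 13.71.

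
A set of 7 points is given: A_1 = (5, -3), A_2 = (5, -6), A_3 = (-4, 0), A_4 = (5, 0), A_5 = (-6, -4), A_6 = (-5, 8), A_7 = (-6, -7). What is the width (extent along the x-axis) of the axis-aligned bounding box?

max x = 5, min x = -6, so width = 11.

11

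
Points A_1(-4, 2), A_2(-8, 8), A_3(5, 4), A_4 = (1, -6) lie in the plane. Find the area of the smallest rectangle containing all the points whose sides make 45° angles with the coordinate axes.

In coordinates u = x + y, v = x − y the rectangle is axis-aligned; the map (x,y)→(u,v) scales areas by 2.
u-values: -2, 0, 9, -5; range = 9 − (-5) = 14.
v-values: -6, -16, 1, 7; range = 7 − (-16) = 23.
Area = (14 × 23) / 2 = 161.

161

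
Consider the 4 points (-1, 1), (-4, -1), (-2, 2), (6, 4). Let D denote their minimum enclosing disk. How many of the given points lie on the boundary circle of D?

A smallest enclosing disk is always determined by at most three of the input points on its boundary.
The farthest pair is (-4, -1)–(6, 4) with squared distance 125. The circle on this segment as diameter has centre (1, 1.5) and r² = 125/4 = 31.25.
Check (-1, 1): distance² to centre = 4.25 ≤ 31.25, so it lies inside.
All remaining points lie in this disk, and no smaller disk contains both endpoints, so this is the minimum enclosing circle.
The points at distance exactly r from the centre are (-4, -1), (6, 4) — 2 points.

2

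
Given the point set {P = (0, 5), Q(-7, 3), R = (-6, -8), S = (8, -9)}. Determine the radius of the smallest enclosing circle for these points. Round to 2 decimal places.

By Welzl's lemma the MEC is supported by two points (diametrically opposite) or three points (on a circumcircle).
The farthest pair is Q–S with squared distance 369. The circle on this segment as diameter has centre (0.5, -3) and r² = 369/4 = 92.25.
Check P: distance² to centre = 64.25 ≤ 92.25, so it lies inside.
All remaining points lie in this disk, and no smaller disk contains both endpoints, so this is the minimum enclosing circle.
r = √(92.25) ≈ 9.60.

9.60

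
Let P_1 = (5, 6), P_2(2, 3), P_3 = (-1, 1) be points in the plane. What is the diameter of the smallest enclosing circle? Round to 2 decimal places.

7.81

Side lengths²: P_1P_2² = 18, P_1P_3² = 61, P_2P_3² = 13.
Since P_1P_3² = 61 ≥ 18 + 13 = 31, the angle opposite P_1P_3 is not acute, so the smallest enclosing circle has P_1P_3 as diameter.
Centre = midpoint of P_1P_3 = (2, 3.5), r² = 61/4 = 15.25.
Diameter = 2r = 2√(15.25) ≈ 7.81.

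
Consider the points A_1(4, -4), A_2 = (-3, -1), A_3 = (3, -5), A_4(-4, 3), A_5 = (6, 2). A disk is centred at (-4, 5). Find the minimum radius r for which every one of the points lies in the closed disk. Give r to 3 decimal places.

The required radius is the distance from (-4, 5) to the farthest point.
Squared distances: 145, 37, 149, 4, 109.
Maximum is 149, attained at A_3.
r = √149 ≈ 12.207.

12.207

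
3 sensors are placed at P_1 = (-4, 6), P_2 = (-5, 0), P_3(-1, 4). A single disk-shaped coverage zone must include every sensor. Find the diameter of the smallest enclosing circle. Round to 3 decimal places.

6.203

Side lengths²: P_1P_2² = 37, P_1P_3² = 13, P_2P_3² = 32.
Since P_1P_2² = 37 < 32 + 13 = 45, the triangle is acute, so the smallest enclosing circle is the circumcircle.
Circumcentre = (-3.9, 2.9), r² = 9.62.
Diameter = 2r = 2√(9.62) ≈ 6.203.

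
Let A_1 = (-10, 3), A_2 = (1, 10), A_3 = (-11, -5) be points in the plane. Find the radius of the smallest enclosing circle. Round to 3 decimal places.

9.605

Side lengths²: A_1A_2² = 170, A_1A_3² = 65, A_2A_3² = 369.
Since A_2A_3² = 369 ≥ 170 + 65 = 235, the angle opposite A_2A_3 is not acute, so the smallest enclosing circle has A_2A_3 as diameter.
Centre = midpoint of A_2A_3 = (-5, 2.5), r² = 369/4 = 92.25.
r = √(92.25) ≈ 9.605.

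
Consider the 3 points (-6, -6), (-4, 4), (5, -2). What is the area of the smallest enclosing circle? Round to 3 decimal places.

125.843

Call the three points A, B, C in the order given.
Side lengths²: AB² = 104, AC² = 137, BC² = 117.
Since AC² = 137 < 117 + 104 = 221, the triangle is acute, so the smallest enclosing circle is the circumcircle.
Circumcentre = (-45/34, -59/34), r² = 23153/578.
Area = π·r² = π·23153/578 ≈ 125.843.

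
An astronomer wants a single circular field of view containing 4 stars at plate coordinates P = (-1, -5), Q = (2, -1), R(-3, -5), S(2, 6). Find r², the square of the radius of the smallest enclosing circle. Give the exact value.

36.5

A smallest enclosing disk is always determined by at most three of the input points on its boundary.
The farthest pair is R–S with squared distance 146. The circle on this segment as diameter has centre (-0.5, 0.5) and r² = 146/4 = 36.5.
Check P: distance² to centre = 30.5 ≤ 36.5, so it lies inside.
All remaining points lie in this disk, and no smaller disk contains both endpoints, so this is the minimum enclosing circle.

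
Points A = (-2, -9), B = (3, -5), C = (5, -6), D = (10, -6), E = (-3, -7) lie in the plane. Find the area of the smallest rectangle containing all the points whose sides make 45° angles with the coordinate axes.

In coordinates u = x + y, v = x − y the rectangle is axis-aligned; the map (x,y)→(u,v) scales areas by 2.
u-values: -11, -2, -1, 4, -10; range = 4 − (-11) = 15.
v-values: 7, 8, 11, 16, 4; range = 16 − 4 = 12.
Area = (15 × 12) / 2 = 90.

90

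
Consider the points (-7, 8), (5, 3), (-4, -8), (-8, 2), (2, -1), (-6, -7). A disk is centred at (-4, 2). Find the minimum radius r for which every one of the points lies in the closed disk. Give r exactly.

The required radius is the distance from (-4, 2) to the farthest point.
Squared distances: 45, 82, 100, 16, 45, 85.
Maximum is 100, attained at (-4, -8).
r = √100 = 10.

10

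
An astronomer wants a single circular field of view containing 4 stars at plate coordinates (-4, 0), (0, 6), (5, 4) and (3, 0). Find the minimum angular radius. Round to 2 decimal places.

4.92

The minimum enclosing circle of a finite set is fixed by two of the points (as a diameter) or three (as a circumcircle).
The farthest pair is (-4, 0)–(5, 4) with squared distance 97. The circle on this segment as diameter has centre (0.5, 2) and r² = 97/4 = 24.25.
Check (0, 6): distance² to centre = 16.25 ≤ 24.25, so it lies inside.
All remaining points lie in this disk, and no smaller disk contains both endpoints, so this is the minimum enclosing circle.
r = √(24.25) ≈ 4.92.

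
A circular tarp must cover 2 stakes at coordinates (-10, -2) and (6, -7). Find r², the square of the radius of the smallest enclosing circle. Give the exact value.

The smallest circle enclosing two points has them as diameter endpoints.
Centre = midpoint = (-2, -4.5); r² = |(-10, -2)−(6, -7)|²/4 = 281/4 = 70.25.

70.25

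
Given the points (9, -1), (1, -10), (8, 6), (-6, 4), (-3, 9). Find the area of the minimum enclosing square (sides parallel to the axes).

361

The bounding box has width 15 and height 19.
An axis-aligned square enclosing the set must have side ≥ max(width, height).
So the minimum side is max(15, 19) = 19.
Area = 19² = 361.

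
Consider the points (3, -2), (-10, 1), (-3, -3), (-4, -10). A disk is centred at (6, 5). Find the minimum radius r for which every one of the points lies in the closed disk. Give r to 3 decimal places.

18.028

The required radius is the distance from (6, 5) to the farthest point.
Squared distances: 58, 272, 145, 325.
Maximum is 325, attained at (-4, -10).
r = √325 ≈ 18.028.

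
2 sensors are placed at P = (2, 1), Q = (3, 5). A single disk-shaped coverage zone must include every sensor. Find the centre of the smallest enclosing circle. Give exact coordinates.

The smallest circle enclosing two points has them as diameter endpoints.
Centre = midpoint = (2.5, 3); r² = |PQ|²/4 = 17/4 = 4.25.
Centre = (2.5, 3).

(2.5, 3)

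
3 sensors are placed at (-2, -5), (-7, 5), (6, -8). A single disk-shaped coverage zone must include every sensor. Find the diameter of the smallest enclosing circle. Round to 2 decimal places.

Call the three points A, B, C in the order given.
Side lengths²: AB² = 125, AC² = 73, BC² = 338.
Since BC² = 338 ≥ 125 + 73 = 198, the angle opposite BC is not acute, so the smallest enclosing circle has BC as diameter.
Centre = midpoint of BC = (-0.5, -1.5), r² = 338/4 = 84.5.
Diameter = 2r = 2√(84.5) ≈ 18.38.

18.38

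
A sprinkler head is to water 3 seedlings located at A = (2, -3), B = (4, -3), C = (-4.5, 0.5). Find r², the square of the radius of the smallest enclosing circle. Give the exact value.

21.125

Side lengths²: AB² = 4, AC² = 54.5, BC² = 84.5.
Since BC² = 84.5 ≥ 54.5 + 4 = 58.5, the angle opposite BC is not acute, so the smallest enclosing circle has BC as diameter.
Centre = midpoint of BC = (-0.25, -1.25), r² = 84.5/4 = 21.125.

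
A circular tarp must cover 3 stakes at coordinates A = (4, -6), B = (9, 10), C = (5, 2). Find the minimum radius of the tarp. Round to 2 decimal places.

Side lengths²: AB² = 281, AC² = 65, BC² = 80.
Since AB² = 281 ≥ 80 + 65 = 145, the angle opposite AB is not acute, so the smallest enclosing circle has AB as diameter.
Centre = midpoint of AB = (6.5, 2), r² = 281/4 = 70.25.
r = √(70.25) ≈ 8.38.

8.38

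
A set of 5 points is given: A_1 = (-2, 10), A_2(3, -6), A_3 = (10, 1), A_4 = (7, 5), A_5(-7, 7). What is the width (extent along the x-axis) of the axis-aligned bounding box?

17

max x = 10, min x = -7, so width = 17.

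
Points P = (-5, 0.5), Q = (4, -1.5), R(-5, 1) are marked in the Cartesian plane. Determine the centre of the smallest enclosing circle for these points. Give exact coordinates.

Side lengths²: PQ² = 85, PR² = 0.25, QR² = 87.25.
Since QR² = 87.25 ≥ 85 + 0.25 = 85.25, the angle opposite QR is not acute, so the smallest enclosing circle has QR as diameter.
Centre = midpoint of QR = (-0.5, -0.25), r² = 87.25/4 = 21.8125.
Centre = (-0.5, -0.25).

(-0.5, -0.25)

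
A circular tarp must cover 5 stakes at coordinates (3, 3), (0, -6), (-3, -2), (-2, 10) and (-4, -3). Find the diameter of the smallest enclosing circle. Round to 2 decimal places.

16.12

The minimum enclosing circle of a finite set is fixed by two of the points (as a diameter) or three (as a circumcircle).
The farthest pair is (0, -6)–(-2, 10) with squared distance 260. The circle on this segment as diameter has centre (-1, 2) and r² = 260/4 = 65.
Check (3, 3): distance² to centre = 17 ≤ 65, so it lies inside.
All remaining points lie in this disk, and no smaller disk contains both endpoints, so this is the minimum enclosing circle.
Diameter = 2r = 2√65 ≈ 16.12.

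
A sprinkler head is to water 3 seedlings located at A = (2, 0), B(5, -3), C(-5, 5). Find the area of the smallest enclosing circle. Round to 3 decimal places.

Side lengths²: AB² = 18, AC² = 74, BC² = 164.
Since BC² = 164 ≥ 74 + 18 = 92, the angle opposite BC is not acute, so the smallest enclosing circle has BC as diameter.
Centre = midpoint of BC = (0, 1), r² = 164/4 = 41.
Area = π·r² = π·41 ≈ 128.805.

128.805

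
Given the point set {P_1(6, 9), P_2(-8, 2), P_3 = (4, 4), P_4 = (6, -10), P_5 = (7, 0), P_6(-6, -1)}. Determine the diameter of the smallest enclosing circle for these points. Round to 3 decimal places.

20.616

The minimum enclosing circle is determined by three boundary points: P_1, P_2, P_4.
Their circumcentre is (2, -0.5) with r² = 106.25.
The farthest remaining point P_6 is at distance² 64.25 ≤ 106.25.
Diameter = 2r = 2√(106.25) ≈ 20.616.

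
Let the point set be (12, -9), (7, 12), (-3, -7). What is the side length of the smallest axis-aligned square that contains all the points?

The bounding box has width 15 and height 21.
An axis-aligned square enclosing the set must have side ≥ max(width, height).
So the minimum side is max(15, 21) = 21.

21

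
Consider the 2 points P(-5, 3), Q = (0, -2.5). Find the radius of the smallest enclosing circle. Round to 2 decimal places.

The smallest circle enclosing two points has them as diameter endpoints.
Centre = midpoint = (-2.5, 0.25); r² = |PQ|²/4 = 55.25/4 = 13.8125.
r = √(13.8125) ≈ 3.72.

3.72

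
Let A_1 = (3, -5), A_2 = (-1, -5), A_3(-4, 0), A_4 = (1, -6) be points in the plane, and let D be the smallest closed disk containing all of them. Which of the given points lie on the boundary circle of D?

A_1, A_3

The minimum enclosing circle of a finite set is fixed by two of the points (as a diameter) or three (as a circumcircle).
The farthest pair is A_1–A_3 with squared distance 74. The circle on this segment as diameter has centre (-0.5, -2.5) and r² = 74/4 = 18.5.
Check A_2: distance² to centre = 6.5 ≤ 18.5, so it lies inside.
All remaining points lie in this disk, and no smaller disk contains both endpoints, so this is the minimum enclosing circle.
The points at distance exactly r from the centre are A_1, A_3 — 2 points.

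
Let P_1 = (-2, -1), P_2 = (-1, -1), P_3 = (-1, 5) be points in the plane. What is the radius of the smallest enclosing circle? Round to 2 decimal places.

Side lengths²: P_1P_2² = 1, P_1P_3² = 37, P_2P_3² = 36.
Since P_1P_3² = 37 ≥ 36 + 1 = 37, the angle opposite P_1P_3 is not acute, so the smallest enclosing circle has P_1P_3 as diameter.
Centre = midpoint of P_1P_3 = (-1.5, 2), r² = 37/4 = 9.25.
r = √(9.25) ≈ 3.04.

3.04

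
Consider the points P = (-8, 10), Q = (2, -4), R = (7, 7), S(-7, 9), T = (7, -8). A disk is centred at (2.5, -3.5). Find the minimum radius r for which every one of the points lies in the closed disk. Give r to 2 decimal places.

The required radius is the distance from (2.5, -3.5) to the farthest point.
Squared distances: 292.5, 0.5, 130.5, 246.5, 40.5.
Maximum is 292.5, attained at P.
r = √(292.5) ≈ 17.10.

17.10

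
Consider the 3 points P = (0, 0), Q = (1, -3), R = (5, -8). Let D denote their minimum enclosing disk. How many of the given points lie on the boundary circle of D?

Side lengths²: PQ² = 10, PR² = 89, QR² = 41.
Since PR² = 89 ≥ 41 + 10 = 51, the angle opposite PR is not acute, so the smallest enclosing circle has PR as diameter.
Centre = midpoint of PR = (2.5, -4), r² = 89/4 = 22.25.
The points at distance exactly r from the centre are P, R — 2 points.

2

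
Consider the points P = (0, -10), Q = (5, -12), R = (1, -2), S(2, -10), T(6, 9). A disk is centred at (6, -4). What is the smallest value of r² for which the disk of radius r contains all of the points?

The required radius is the distance from (6, -4) to the farthest point.
Squared distances: 72, 65, 29, 52, 169.
Maximum is 169, attained at T.

169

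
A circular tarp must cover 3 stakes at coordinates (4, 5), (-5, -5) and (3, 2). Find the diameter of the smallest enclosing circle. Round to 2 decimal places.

13.45

Call the three points A, B, C in the order given.
Side lengths²: AB² = 181, AC² = 10, BC² = 113.
Since AB² = 181 ≥ 113 + 10 = 123, the angle opposite AB is not acute, so the smallest enclosing circle has AB as diameter.
Centre = midpoint of AB = (-0.5, 0), r² = 181/4 = 45.25.
Diameter = 2r = 2√(45.25) ≈ 13.45.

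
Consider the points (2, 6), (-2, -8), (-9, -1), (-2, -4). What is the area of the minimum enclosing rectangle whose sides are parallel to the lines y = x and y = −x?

In coordinates u = x + y, v = x − y the rectangle is axis-aligned; the map (x,y)→(u,v) scales areas by 2.
u-values: 8, -10, -10, -6; range = 8 − (-10) = 18.
v-values: -4, 6, -8, 2; range = 6 − (-8) = 14.
Area = (18 × 14) / 2 = 126.

126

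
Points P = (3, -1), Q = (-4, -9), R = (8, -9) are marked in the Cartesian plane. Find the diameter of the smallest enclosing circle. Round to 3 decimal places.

12.536

Side lengths²: PQ² = 113, PR² = 89, QR² = 144.
Since QR² = 144 < 113 + 89 = 202, the triangle is acute, so the smallest enclosing circle is the circumcircle.
Circumcentre = (2, -7.1875), r² = 39.28515625.
Diameter = 2r = 2√(39.28515625) ≈ 12.536.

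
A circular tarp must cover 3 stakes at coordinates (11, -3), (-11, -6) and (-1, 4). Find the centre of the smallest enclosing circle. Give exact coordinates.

(0, -4.5)

Call the three points A, B, C in the order given.
Side lengths²: AB² = 493, AC² = 193, BC² = 200.
Since AB² = 493 ≥ 200 + 193 = 393, the angle opposite AB is not acute, so the smallest enclosing circle has AB as diameter.
Centre = midpoint of AB = (0, -4.5), r² = 493/4 = 123.25.
Centre = (0, -4.5).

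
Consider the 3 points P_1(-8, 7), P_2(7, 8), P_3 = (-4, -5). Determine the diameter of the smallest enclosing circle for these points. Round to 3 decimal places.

17.599

Side lengths²: P_1P_2² = 226, P_1P_3² = 160, P_2P_3² = 290.
Since P_2P_3² = 290 < 226 + 160 = 386, the triangle is acute, so the smallest enclosing circle is the circumcircle.
Circumcentre = (-9/46, 135/46), r² = 81925/1058.
Diameter = 2r = 2√(81925/1058) ≈ 17.599.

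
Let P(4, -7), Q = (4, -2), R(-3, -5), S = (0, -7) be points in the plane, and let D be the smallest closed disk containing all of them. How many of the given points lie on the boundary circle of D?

A smallest enclosing disk is always determined by at most three of the input points on its boundary.
The minimum enclosing circle is determined by three boundary points: P, Q, R.
Their circumcentre is (13/14, -4.5) with r² = 1537/98.
The farthest remaining point S is at distance² 697/98 ≤ 1537/98.
The points at distance exactly r from the centre are P, Q, R — 3 points.

3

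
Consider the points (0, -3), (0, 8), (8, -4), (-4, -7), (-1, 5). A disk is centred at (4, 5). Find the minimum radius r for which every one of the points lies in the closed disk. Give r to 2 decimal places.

14.42

The required radius is the distance from (4, 5) to the farthest point.
Squared distances: 80, 25, 97, 208, 25.
Maximum is 208, attained at (-4, -7).
r = √208 ≈ 14.42.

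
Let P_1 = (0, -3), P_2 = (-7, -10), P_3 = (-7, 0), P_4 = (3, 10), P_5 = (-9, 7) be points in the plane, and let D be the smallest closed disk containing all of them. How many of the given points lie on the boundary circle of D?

By Welzl's lemma the MEC is supported by two points (diametrically opposite) or three points (on a circumcircle).
The farthest pair is P_2–P_4 with squared distance 500. The circle on this segment as diameter has centre (-2, 0) and r² = 500/4 = 125.
Check P_1: distance² to centre = 13 ≤ 125, so it lies inside.
All remaining points lie in this disk, and no smaller disk contains both endpoints, so this is the minimum enclosing circle.
The points at distance exactly r from the centre are P_2, P_4 — 2 points.

2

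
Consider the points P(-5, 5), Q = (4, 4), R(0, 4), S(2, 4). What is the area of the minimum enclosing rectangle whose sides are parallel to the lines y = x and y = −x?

In coordinates u = x + y, v = x − y the rectangle is axis-aligned; the map (x,y)→(u,v) scales areas by 2.
u-values: 0, 8, 4, 6; range = 8 − 0 = 8.
v-values: -10, 0, -4, -2; range = 0 − (-10) = 10.
Area = (8 × 10) / 2 = 40.

40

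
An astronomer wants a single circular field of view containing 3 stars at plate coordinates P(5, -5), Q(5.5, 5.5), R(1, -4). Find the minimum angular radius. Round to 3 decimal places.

5.360

Side lengths²: PQ² = 110.5, PR² = 17, QR² = 110.5.
Since QR² = 110.5 < 110.5 + 17 = 127.5, the triangle is acute, so the smallest enclosing circle is the circumcircle.
Circumcentre = (4.2, 0.3), r² = 28.73.
r = √(28.73) ≈ 5.360.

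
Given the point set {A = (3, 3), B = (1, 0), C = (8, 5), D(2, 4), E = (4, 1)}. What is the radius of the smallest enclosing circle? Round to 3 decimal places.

By Welzl's lemma the MEC is supported by two points (diametrically opposite) or three points (on a circumcircle).
The farthest pair is B–C with squared distance 74. The circle on this segment as diameter has centre (4.5, 2.5) and r² = 74/4 = 18.5.
Check A: distance² to centre = 2.5 ≤ 18.5, so it lies inside.
All remaining points lie in this disk, and no smaller disk contains both endpoints, so this is the minimum enclosing circle.
r = √(18.5) ≈ 4.301.

4.301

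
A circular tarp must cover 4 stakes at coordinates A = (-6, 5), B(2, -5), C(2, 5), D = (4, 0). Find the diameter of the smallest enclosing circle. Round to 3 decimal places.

By Welzl's lemma the MEC is supported by two points (diametrically opposite) or three points (on a circumcircle).
The farthest pair is A–B with squared distance 164. The circle on this segment as diameter has centre (-2, 0) and r² = 164/4 = 41.
Check C: distance² to centre = 41 ≤ 41, so it lies inside.
All remaining points lie in this disk, and no smaller disk contains both endpoints, so this is the minimum enclosing circle.
Diameter = 2r = 2√41 ≈ 12.806.

12.806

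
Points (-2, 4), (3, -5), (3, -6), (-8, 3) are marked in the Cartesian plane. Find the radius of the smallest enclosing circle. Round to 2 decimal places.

7.11

The minimum enclosing circle of a finite set is fixed by two of the points (as a diameter) or three (as a circumcircle).
The farthest pair is (3, -6)–(-8, 3) with squared distance 202. The circle on this segment as diameter has centre (-2.5, -1.5) and r² = 202/4 = 50.5.
Check (-2, 4): distance² to centre = 30.5 ≤ 50.5, so it lies inside.
All remaining points lie in this disk, and no smaller disk contains both endpoints, so this is the minimum enclosing circle.
r = √(50.5) ≈ 7.11.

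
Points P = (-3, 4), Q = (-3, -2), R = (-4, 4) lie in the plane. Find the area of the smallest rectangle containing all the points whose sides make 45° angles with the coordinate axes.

21

In coordinates u = x + y, v = x − y the rectangle is axis-aligned; the map (x,y)→(u,v) scales areas by 2.
u-values: 1, -5, 0; range = 1 − (-5) = 6.
v-values: -7, -1, -8; range = -1 − (-8) = 7.
Area = (6 × 7) / 2 = 21.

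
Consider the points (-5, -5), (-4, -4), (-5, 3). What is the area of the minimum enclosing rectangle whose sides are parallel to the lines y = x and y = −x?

In coordinates u = x + y, v = x − y the rectangle is axis-aligned; the map (x,y)→(u,v) scales areas by 2.
u-values: -10, -8, -2; range = -2 − (-10) = 8.
v-values: 0, 0, -8; range = 0 − (-8) = 8.
Area = (8 × 8) / 2 = 32.

32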